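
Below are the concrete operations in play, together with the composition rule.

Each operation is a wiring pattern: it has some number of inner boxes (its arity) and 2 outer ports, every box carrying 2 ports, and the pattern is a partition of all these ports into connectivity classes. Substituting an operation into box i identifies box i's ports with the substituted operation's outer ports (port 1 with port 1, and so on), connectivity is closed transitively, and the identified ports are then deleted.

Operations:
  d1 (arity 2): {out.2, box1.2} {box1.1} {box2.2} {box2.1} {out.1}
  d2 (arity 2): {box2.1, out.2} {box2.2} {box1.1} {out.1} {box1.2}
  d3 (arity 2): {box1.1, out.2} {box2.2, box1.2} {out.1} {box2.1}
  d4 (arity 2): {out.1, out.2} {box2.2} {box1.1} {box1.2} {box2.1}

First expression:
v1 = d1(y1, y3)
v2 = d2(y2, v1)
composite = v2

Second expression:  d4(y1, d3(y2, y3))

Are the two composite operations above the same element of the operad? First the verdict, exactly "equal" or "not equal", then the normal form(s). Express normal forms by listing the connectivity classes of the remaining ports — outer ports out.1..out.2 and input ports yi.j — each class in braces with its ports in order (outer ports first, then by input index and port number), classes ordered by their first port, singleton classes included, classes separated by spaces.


not equal — first {out.1} {out.2} {y1.1} {y1.2} {y2.1} {y2.2} {y3.1} {y3.2}, second {out.1, out.2} {y1.1} {y1.2} {y2.1} {y2.2, y3.2} {y3.1}


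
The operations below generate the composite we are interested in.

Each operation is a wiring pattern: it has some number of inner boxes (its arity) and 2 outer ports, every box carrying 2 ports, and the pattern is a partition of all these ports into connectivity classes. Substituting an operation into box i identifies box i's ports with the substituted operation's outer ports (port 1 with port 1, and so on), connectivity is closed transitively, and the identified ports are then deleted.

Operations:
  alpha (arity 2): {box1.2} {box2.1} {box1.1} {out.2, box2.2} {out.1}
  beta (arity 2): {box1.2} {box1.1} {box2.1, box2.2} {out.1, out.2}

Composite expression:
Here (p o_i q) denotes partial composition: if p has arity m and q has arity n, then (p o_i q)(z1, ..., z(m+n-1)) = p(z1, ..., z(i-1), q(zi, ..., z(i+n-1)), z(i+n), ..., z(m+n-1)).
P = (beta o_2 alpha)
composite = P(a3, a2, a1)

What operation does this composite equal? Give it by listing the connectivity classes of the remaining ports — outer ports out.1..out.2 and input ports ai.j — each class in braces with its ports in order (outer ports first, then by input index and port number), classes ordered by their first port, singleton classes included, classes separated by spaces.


{out.1, out.2} {a1.1} {a1.2} {a2.1} {a2.2} {a3.1} {a3.2}


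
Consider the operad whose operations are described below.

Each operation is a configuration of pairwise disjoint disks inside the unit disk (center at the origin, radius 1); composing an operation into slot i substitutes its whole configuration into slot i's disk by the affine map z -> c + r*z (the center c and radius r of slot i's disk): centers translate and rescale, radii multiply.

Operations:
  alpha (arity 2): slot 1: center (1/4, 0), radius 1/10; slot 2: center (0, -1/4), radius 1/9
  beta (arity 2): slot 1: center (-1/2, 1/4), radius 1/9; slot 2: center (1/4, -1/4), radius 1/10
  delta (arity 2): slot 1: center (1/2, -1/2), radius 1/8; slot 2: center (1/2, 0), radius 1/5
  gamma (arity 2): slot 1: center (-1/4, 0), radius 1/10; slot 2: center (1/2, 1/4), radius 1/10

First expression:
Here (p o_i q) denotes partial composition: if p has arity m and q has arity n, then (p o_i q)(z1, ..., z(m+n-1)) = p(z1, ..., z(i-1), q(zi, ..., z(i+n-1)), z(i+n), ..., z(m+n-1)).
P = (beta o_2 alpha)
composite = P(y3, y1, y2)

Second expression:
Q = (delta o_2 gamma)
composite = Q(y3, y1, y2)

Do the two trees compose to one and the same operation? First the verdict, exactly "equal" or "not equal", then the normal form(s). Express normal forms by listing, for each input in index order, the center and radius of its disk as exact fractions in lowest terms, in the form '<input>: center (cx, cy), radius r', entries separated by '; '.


The first composite normalizes to y1: center (11/40, -1/4), radius 1/100; y2: center (1/4, -11/40), radius 1/90; y3: center (-1/2, 1/4), radius 1/9
The second composite normalizes to y1: center (9/20, 0), radius 1/50; y2: center (3/5, 1/20), radius 1/50; y3: center (1/2, -1/2), radius 1/8
They disagree, so not equal.

not equal — first y1: center (11/40, -1/4), radius 1/100; y2: center (1/4, -11/40), radius 1/90; y3: center (-1/2, 1/4), radius 1/9, second y1: center (9/20, 0), radius 1/50; y2: center (3/5, 1/20), radius 1/50; y3: center (1/2, -1/2), radius 1/8


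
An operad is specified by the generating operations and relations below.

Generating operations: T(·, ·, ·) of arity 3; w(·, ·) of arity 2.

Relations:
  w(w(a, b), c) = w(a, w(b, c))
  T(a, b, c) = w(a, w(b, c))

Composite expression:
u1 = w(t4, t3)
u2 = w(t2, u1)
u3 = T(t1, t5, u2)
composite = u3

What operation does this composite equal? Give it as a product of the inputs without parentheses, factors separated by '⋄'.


Under associativity of T, the answer is the t's in reading order.
w(t4, t3) reduces to t4 ⋄ t3
w(t2, w(t4, t3)) reduces to t2 ⋄ t4 ⋄ t3
T(t1, t5, w(t2, w(t4, t3))) reduces to t1 ⋄ t5 ⋄ t2 ⋄ t4 ⋄ t3

t1 ⋄ t5 ⋄ t2 ⋄ t4 ⋄ t3


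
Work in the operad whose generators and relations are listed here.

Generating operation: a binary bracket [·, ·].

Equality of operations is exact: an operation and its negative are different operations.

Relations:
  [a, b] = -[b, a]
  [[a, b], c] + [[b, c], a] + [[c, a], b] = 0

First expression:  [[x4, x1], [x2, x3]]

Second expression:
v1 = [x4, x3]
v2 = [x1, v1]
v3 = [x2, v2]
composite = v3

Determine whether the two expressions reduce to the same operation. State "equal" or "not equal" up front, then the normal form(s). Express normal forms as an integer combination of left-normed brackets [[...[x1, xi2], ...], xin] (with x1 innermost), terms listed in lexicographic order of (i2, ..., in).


not equal; the first gives -[[[x1, x4], x2], x3] + [[[x1, x4], x3], x2] and the second [[[x1, x3], x4], x2] - [[[x1, x4], x3], x2]

The first composite normalizes to -[[[x1, x4], x2], x3] + [[[x1, x4], x3], x2]
The second composite normalizes to [[[x1, x3], x4], x2] - [[[x1, x4], x3], x2]
The normal forms differ: not equal.


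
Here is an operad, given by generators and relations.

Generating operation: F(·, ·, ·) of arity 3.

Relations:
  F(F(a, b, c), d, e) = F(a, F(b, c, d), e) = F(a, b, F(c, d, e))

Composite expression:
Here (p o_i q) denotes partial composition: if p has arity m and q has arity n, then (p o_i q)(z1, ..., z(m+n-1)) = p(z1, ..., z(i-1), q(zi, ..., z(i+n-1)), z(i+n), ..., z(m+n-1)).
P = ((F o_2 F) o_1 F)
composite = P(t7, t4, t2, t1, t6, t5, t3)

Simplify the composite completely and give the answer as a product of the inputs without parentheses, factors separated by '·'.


The F-tree's shape is irrelevant; the t-reading-order decides.
F(t7, t4, t2) reduces to t7 · t4 · t2
F(t1, t6, t5) reduces to t1 · t6 · t5
F(F(t7, t4, t2), F(t1, t6, t5), t3) reduces to t7 · t4 · t2 · t1 · t6 · t5 · t3

t7 · t4 · t2 · t1 · t6 · t5 · t3


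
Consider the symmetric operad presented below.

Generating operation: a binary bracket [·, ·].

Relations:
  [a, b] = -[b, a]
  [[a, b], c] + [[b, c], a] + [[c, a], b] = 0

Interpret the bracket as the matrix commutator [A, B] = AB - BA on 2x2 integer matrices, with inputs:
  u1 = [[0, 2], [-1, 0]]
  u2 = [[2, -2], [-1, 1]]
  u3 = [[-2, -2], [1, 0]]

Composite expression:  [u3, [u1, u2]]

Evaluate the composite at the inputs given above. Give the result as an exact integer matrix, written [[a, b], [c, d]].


[[4, -12], [-10, -4]]

[u1, u2] = [[-4, -2], [-1, 4]]
[u3, [u1, u2]] = [[4, -12], [-10, -4]]


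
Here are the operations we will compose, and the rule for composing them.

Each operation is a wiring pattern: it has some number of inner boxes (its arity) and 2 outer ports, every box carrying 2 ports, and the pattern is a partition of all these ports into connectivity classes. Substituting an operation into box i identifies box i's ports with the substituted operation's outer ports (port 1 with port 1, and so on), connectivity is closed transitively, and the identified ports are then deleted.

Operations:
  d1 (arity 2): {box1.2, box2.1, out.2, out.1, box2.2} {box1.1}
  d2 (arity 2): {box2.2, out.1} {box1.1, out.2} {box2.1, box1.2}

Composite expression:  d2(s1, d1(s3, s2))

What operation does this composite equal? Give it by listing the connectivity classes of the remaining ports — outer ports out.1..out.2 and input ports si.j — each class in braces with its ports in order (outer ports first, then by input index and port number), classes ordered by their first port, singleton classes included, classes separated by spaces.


{out.1, s1.2, s2.1, s2.2, s3.2} {out.2, s1.1} {s3.1}


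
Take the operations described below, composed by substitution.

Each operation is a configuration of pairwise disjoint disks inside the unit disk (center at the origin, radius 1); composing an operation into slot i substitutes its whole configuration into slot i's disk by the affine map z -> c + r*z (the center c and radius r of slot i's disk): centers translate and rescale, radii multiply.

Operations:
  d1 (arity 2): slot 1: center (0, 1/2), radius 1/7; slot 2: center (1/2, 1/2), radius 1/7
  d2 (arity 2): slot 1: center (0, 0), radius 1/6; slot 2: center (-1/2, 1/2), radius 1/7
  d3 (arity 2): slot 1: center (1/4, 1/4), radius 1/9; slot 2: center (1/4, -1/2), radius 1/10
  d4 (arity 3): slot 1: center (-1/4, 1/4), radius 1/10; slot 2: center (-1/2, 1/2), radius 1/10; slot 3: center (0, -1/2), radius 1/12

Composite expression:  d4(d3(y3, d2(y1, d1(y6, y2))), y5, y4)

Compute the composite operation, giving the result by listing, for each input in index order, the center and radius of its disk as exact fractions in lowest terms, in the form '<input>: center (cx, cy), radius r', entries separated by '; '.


y1: center (-9/40, 1/5), radius 1/600; y2: center (-321/1400, 36/175), radius 1/4900; y3: center (-9/40, 11/40), radius 1/90; y4: center (0, -1/2), radius 1/12; y5: center (-1/2, 1/2), radius 1/10; y6: center (-23/100, 36/175), radius 1/4900

Only the slot chain above each y matters under d4; compose those maps.
input y3: composing its 2 substitution steps yields center (-9/40, 11/40), radius 1/90
input y1: composing its 3 substitution steps yields center (-9/40, 1/5), radius 1/600
input y6: composing its 4 substitution steps yields center (-23/100, 36/175), radius 1/4900
input y2: composing its 4 substitution steps yields center (-321/1400, 36/175), radius 1/4900
input y5: composing its 1 substitution step yields center (-1/2, 1/2), radius 1/10
input y4: composing its 1 substitution step yields center (0, -1/2), radius 1/12


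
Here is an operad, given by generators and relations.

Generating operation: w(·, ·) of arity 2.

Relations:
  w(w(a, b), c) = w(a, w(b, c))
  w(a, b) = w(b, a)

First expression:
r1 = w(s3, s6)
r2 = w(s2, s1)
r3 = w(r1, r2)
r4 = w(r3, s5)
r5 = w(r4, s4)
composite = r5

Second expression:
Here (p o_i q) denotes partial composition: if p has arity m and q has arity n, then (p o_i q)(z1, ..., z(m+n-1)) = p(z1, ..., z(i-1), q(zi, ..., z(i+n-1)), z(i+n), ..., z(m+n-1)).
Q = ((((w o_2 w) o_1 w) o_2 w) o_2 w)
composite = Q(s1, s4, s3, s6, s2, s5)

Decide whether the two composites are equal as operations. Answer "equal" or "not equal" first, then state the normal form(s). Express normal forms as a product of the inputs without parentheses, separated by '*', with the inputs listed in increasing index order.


equal — both sides give s1 * s2 * s3 * s4 * s5 * s6

The first expression, normalized: s1 * s2 * s3 * s4 * s5 * s6
The second expression, normalized: s1 * s2 * s3 * s4 * s5 * s6
The normal forms match — equal.


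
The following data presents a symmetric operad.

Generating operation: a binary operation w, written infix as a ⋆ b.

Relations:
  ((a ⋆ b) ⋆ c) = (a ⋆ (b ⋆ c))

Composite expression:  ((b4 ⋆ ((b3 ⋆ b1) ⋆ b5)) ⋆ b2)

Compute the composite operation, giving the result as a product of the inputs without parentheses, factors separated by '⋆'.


b4 ⋆ b3 ⋆ b1 ⋆ b5 ⋆ b2

The w-tree's shape is irrelevant; the b-reading-order decides.
(b3 ⋆ b1) linearizes to b3 ⋆ b1
((b3 ⋆ b1) ⋆ b5) linearizes to b3 ⋆ b1 ⋆ b5
(b4 ⋆ ((b3 ⋆ b1) ⋆ b5)) linearizes to b4 ⋆ b3 ⋆ b1 ⋆ b5
((b4 ⋆ ((b3 ⋆ b1) ⋆ b5)) ⋆ b2) linearizes to b4 ⋆ b3 ⋆ b1 ⋆ b5 ⋆ b2


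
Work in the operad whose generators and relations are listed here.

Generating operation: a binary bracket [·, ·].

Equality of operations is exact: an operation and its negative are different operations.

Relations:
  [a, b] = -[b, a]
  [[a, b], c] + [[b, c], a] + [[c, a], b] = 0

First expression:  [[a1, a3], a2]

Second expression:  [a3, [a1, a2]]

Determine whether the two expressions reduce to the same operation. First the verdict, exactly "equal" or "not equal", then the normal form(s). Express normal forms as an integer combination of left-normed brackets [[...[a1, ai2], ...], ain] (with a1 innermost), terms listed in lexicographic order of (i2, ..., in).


not equal — first [[a1, a3], a2], second -[[a1, a2], a3]


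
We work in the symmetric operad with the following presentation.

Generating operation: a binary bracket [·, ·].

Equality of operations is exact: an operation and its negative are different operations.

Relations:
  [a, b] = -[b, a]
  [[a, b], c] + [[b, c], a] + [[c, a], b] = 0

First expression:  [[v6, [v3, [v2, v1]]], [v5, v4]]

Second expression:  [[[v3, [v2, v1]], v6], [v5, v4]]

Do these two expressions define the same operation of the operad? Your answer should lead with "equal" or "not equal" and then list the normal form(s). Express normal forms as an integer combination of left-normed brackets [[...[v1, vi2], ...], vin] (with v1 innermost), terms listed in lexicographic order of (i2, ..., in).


not equal; first: [[[[[v1, v2], v3], v6], v4], v5] - [[[[[v1, v2], v3], v6], v5], v4]; second: -[[[[[v1, v2], v3], v6], v4], v5] + [[[[[v1, v2], v3], v6], v5], v4]

Reducing the first expression gives [[[[[v1, v2], v3], v6], v4], v5] - [[[[[v1, v2], v3], v6], v5], v4]
Reducing the second expression gives -[[[[[v1, v2], v3], v6], v4], v5] + [[[[[v1, v2], v3], v6], v5], v4]
They disagree, so not equal.


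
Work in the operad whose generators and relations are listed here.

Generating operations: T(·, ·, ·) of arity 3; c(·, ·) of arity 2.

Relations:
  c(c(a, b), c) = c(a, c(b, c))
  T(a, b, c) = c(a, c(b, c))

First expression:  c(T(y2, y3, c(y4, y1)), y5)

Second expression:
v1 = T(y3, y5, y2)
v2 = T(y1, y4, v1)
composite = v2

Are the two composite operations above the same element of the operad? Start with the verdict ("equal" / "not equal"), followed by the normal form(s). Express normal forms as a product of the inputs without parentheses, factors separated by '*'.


Reducing the first expression gives y2 * y3 * y4 * y1 * y5
Reducing the second expression gives y1 * y4 * y3 * y5 * y2
No match — not equal.

not equal — first y2 * y3 * y4 * y1 * y5, second y1 * y4 * y3 * y5 * y2


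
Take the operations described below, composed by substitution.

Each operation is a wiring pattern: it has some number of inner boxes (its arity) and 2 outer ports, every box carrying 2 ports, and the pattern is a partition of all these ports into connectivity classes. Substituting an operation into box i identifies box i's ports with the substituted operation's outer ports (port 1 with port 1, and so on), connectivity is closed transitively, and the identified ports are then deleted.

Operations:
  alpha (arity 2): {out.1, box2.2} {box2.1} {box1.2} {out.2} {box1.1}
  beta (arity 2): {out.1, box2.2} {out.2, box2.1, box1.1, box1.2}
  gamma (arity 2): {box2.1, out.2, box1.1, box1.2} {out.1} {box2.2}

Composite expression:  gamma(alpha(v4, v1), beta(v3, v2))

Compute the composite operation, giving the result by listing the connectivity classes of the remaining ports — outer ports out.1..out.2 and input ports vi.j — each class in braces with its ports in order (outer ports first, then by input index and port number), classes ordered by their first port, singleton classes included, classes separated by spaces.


{out.1} {out.2, v1.2, v2.2} {v1.1} {v2.1, v3.1, v3.2} {v4.1} {v4.2}

Treat the ports identified at gamma as solder joints: merge, then drop.
through alpha, on inputs (v4, v1): {out.1, v1.2} {out.2} {v1.1} {v4.1} {v4.2} (out.j = stage outer ports)
through beta, on inputs (v3, v2): {out.1, v2.2} {out.2, v2.1, v3.1, v3.2} (out.j = stage outer ports)
through gamma, on inputs (v4, v1, v3, v2): {out.1} {out.2, v1.2, v2.2} {v1.1} {v2.1, v3.1, v3.2} {v4.1} {v4.2} (out.j = stage outer ports)


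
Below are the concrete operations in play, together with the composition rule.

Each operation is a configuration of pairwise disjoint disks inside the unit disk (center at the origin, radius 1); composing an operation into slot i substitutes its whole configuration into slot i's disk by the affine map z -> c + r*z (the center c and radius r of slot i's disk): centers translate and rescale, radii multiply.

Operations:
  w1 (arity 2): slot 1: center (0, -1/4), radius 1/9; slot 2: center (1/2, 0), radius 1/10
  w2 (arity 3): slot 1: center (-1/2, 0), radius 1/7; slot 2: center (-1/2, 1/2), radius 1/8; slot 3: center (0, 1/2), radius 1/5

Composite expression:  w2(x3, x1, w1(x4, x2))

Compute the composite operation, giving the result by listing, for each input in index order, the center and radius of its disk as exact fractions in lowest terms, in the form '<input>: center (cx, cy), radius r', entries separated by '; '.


x1: center (-1/2, 1/2), radius 1/8; x2: center (1/10, 1/2), radius 1/50; x3: center (-1/2, 0), radius 1/7; x4: center (0, 9/20), radius 1/45

Follow each x-input down from w2: c' goes to c + r*c', radius to r*r'.
x3: after 1 affine step, its disk has center (-1/2, 0), radius 1/7
x1: after 1 affine step, its disk has center (-1/2, 1/2), radius 1/8
x4: after 2 affine steps, its disk has center (0, 9/20), radius 1/45
x2: after 2 affine steps, its disk has center (1/10, 1/2), radius 1/50


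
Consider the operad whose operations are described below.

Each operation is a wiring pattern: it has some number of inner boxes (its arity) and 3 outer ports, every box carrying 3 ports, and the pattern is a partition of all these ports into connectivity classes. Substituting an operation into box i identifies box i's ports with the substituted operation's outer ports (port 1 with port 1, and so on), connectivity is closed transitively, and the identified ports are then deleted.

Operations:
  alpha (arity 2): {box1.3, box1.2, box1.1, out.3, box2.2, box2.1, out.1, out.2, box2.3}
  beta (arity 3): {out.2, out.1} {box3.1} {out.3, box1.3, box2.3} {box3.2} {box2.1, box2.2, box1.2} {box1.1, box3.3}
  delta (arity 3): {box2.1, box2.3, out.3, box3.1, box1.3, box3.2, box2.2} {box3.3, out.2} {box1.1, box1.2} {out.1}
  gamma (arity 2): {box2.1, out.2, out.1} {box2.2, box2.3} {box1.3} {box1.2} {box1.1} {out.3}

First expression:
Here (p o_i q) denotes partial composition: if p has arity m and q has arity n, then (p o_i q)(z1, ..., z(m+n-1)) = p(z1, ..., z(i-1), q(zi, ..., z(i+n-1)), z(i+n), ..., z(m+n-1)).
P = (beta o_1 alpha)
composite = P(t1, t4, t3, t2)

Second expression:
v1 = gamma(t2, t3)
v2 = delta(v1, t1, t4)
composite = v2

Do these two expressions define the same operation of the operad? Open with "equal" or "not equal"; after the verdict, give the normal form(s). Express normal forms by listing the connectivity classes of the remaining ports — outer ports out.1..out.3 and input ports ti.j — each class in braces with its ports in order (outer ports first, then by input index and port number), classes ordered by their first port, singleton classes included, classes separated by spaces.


not equal; first: {out.1, out.2} {out.3, t1.1, t1.2, t1.3, t2.3, t3.1, t3.2, t3.3, t4.1, t4.2, t4.3} {t2.1} {t2.2}; second: {out.1} {out.2, t4.3} {out.3, t1.1, t1.2, t1.3, t4.1, t4.2} {t2.1} {t2.2} {t2.3} {t3.1} {t3.2, t3.3}

The first expression reduces to {out.1, out.2} {out.3, t1.1, t1.2, t1.3, t2.3, t3.1, t3.2, t3.3, t4.1, t4.2, t4.3} {t2.1} {t2.2}
The second expression reduces to {out.1} {out.2, t4.3} {out.3, t1.1, t1.2, t1.3, t4.1, t4.2} {t2.1} {t2.2} {t2.3} {t3.1} {t3.2, t3.3}
The forms do not match — not equal.


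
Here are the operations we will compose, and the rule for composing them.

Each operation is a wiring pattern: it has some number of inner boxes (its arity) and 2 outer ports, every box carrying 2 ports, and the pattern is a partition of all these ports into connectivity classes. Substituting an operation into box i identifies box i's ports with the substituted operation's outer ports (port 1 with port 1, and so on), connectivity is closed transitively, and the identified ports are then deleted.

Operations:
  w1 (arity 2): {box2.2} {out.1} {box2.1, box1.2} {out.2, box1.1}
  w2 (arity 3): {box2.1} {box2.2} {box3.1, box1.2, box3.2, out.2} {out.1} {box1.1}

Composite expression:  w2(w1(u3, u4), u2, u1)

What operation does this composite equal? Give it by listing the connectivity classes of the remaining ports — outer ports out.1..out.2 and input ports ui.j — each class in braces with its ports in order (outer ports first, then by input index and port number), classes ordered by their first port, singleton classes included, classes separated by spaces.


{out.1} {out.2, u1.1, u1.2, u3.1} {u2.1} {u2.2} {u3.2, u4.1} {u4.2}

Two ports join when wires chain via w2-identified ports.
the subtree at w1 composes to {out.1} {out.2, u3.1} {u3.2, u4.1} {u4.2} on (u3, u4); out.j = own outer ports
the subtree at w2 composes to {out.1} {out.2, u1.1, u1.2, u3.1} {u2.1} {u2.2} {u3.2, u4.1} {u4.2} on (u3, u4, u2, u1); out.j = own outer ports


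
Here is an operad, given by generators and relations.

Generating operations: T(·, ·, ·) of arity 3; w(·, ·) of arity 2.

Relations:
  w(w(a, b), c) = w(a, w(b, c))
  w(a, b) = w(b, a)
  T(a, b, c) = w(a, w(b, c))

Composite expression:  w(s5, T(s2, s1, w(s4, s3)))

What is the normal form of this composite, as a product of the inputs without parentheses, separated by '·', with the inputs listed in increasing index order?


With w associative and commutative, the s-input set is all that matters.
w(s4, s3) unparenthesizes to s4 · s3
T(s2, s1, w(s4, s3)) unparenthesizes to s2 · s1 · s4 · s3
w(s5, T(s2, s1, w(s4, s3))) unparenthesizes to s5 · s2 · s1 · s4 · s3
sorting the factors by input index: s1 · s2 · s3 · s4 · s5

s1 · s2 · s3 · s4 · s5


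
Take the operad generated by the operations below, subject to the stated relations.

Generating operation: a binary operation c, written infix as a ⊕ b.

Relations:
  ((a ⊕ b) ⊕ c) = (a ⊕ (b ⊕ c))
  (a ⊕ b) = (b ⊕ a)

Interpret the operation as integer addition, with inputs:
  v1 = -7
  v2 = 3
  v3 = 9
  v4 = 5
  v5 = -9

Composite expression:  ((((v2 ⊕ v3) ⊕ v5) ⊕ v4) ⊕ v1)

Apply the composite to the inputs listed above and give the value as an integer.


(v2 ⊕ v3) = 12
((v2 ⊕ v3) ⊕ v5) = 3
(((v2 ⊕ v3) ⊕ v5) ⊕ v4) = 8
((((v2 ⊕ v3) ⊕ v5) ⊕ v4) ⊕ v1) = 1

1


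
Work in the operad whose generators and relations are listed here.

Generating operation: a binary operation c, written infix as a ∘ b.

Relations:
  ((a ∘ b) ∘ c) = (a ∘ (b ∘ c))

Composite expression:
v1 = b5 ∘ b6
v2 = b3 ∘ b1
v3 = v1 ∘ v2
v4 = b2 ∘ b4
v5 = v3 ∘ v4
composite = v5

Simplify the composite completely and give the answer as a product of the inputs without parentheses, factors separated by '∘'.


b5 ∘ b6 ∘ b3 ∘ b1 ∘ b2 ∘ b4


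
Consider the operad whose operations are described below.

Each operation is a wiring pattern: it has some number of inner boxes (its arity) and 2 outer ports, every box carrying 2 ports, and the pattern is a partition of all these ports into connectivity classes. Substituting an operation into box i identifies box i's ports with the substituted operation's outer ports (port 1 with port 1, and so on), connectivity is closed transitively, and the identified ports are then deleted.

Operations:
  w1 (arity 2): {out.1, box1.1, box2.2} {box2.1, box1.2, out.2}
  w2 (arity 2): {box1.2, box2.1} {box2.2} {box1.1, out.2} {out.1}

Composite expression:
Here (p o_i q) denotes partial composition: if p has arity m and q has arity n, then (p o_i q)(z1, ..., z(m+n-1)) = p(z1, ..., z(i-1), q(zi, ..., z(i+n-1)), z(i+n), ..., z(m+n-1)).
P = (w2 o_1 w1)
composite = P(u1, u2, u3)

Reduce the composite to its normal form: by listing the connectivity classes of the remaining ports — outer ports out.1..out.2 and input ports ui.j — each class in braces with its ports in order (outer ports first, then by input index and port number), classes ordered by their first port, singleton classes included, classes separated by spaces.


{out.1} {out.2, u1.1, u2.2} {u1.2, u2.1, u3.1} {u3.2}

Substituting into w2 glues patterns; closure does the rest.
through w1, on inputs (u1, u2): {out.1, u1.1, u2.2} {out.2, u1.2, u2.1} (out.j = stage outer ports)
through w2, on inputs (u1, u2, u3): {out.1} {out.2, u1.1, u2.2} {u1.2, u2.1, u3.1} {u3.2} (out.j = stage outer ports)


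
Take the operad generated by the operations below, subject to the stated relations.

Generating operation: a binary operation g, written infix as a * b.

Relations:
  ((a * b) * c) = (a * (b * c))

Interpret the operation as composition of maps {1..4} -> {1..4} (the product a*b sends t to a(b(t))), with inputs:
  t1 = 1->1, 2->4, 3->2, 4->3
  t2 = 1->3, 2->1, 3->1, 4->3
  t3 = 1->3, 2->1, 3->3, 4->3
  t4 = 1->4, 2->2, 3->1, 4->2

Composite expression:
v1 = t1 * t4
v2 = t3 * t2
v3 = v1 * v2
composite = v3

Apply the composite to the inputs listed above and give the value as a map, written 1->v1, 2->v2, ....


(t1 * t4) = 1->3, 2->4, 3->1, 4->4
(t3 * t2) = 1->3, 2->3, 3->3, 4->3
((t1 * t4) * (t3 * t2)) = 1->1, 2->1, 3->1, 4->1

1->1, 2->1, 3->1, 4->1


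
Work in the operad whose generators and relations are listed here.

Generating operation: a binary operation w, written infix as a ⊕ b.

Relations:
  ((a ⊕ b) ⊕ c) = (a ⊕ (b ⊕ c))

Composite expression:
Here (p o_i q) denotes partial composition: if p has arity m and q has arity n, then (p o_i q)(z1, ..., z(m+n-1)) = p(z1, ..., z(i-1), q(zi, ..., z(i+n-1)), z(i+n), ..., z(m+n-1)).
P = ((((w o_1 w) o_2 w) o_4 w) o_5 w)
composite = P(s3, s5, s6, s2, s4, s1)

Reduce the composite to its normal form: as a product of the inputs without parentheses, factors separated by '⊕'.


s3 ⊕ s5 ⊕ s6 ⊕ s2 ⊕ s4 ⊕ s1

Associativity of w dissolves the nesting; only the s-input order survives.
(s5 ⊕ s6) linearizes to s5 ⊕ s6
(s3 ⊕ (s5 ⊕ s6)) linearizes to s3 ⊕ s5 ⊕ s6
(s4 ⊕ s1) linearizes to s4 ⊕ s1
(s2 ⊕ (s4 ⊕ s1)) linearizes to s2 ⊕ s4 ⊕ s1
((s3 ⊕ (s5 ⊕ s6)) ⊕ (s2 ⊕ (s4 ⊕ s1))) linearizes to s3 ⊕ s5 ⊕ s6 ⊕ s2 ⊕ s4 ⊕ s1


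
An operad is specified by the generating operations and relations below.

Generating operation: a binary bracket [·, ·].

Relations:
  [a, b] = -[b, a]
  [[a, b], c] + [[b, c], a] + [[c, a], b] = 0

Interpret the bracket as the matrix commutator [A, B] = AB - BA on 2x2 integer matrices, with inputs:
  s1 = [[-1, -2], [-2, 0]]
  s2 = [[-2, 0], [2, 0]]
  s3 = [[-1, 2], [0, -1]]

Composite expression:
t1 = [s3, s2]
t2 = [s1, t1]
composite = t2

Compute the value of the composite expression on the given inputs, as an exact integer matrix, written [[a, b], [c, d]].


[s3, s2] = [[4, 4], [0, -4]]
[s1, [s3, s2]] = [[8, 12], [-16, -8]]

[[8, 12], [-16, -8]]


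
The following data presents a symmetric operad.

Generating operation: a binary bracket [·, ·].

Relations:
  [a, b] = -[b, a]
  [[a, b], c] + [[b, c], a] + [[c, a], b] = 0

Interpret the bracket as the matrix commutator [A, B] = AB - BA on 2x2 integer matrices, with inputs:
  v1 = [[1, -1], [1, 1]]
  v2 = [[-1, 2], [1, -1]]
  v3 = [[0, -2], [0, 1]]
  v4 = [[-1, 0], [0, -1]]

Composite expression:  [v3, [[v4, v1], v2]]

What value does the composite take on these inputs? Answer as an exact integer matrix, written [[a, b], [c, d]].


[[0, 0], [0, 0]]


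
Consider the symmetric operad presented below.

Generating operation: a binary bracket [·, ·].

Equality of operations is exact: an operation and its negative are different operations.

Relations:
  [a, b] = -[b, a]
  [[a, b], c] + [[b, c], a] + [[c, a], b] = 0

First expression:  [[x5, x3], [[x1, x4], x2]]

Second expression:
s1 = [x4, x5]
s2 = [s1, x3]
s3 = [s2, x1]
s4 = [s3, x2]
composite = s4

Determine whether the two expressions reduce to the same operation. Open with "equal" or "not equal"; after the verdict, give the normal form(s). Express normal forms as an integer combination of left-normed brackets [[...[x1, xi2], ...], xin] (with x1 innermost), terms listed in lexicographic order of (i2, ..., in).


not equal: they reduce to [[[[x1, x4], x2], x3], x5] - [[[[x1, x4], x2], x5], x3] and [[[[x1, x3], x4], x5], x2] - [[[[x1, x3], x5], x4], x2] - [[[[x1, x4], x5], x3], x2] + [[[[x1, x5], x4], x3], x2]

The first composite normalizes to [[[[x1, x4], x2], x3], x5] - [[[[x1, x4], x2], x5], x3]
The second composite normalizes to [[[[x1, x3], x4], x5], x2] - [[[[x1, x3], x5], x4], x2] - [[[[x1, x4], x5], x3], x2] + [[[[x1, x5], x4], x3], x2]
The forms do not match — not equal.


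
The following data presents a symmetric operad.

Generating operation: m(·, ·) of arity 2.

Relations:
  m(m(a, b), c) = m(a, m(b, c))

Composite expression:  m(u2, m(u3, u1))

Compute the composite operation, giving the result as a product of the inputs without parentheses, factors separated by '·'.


The m-tree's shape is irrelevant; the u-reading-order decides.
m(u3, u1) collapses to u3 · u1
m(u2, m(u3, u1)) collapses to u2 · u3 · u1

u2 · u3 · u1


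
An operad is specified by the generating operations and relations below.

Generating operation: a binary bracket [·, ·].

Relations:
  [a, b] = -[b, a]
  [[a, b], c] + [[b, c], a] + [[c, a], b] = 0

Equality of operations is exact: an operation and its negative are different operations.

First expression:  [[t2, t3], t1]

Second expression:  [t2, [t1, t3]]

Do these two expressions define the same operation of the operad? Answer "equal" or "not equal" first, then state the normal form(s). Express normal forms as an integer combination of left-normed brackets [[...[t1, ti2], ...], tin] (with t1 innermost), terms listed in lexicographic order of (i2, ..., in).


The first expression, normalized: -[[t1, t2], t3] + [[t1, t3], t2]
The second expression, normalized: -[[t1, t3], t2]
No match — not equal.

not equal; first: -[[t1, t2], t3] + [[t1, t3], t2]; second: -[[t1, t3], t2]


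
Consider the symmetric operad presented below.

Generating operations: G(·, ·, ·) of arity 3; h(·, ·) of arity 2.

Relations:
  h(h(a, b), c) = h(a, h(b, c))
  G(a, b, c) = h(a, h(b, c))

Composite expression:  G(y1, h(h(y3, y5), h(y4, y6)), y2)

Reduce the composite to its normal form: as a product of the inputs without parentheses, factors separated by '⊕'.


The G-tree's shape is irrelevant; the y-reading-order decides.
h(y3, y5) linearizes to y3 ⊕ y5
h(y4, y6) linearizes to y4 ⊕ y6
h(h(y3, y5), h(y4, y6)) linearizes to y3 ⊕ y5 ⊕ y4 ⊕ y6
G(y1, h(h(y3, y5), h(y4, y6)), y2) linearizes to y1 ⊕ y3 ⊕ y5 ⊕ y4 ⊕ y6 ⊕ y2

y1 ⊕ y3 ⊕ y5 ⊕ y4 ⊕ y6 ⊕ y2


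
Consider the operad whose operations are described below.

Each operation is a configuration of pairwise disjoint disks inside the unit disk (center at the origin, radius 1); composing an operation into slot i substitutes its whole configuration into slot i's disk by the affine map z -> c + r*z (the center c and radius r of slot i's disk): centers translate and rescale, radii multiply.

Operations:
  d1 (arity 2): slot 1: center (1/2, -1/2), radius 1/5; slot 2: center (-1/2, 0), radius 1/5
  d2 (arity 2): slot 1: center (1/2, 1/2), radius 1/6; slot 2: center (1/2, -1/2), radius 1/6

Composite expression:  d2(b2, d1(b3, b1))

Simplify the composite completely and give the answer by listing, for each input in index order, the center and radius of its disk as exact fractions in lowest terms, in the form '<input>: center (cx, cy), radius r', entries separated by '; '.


b1: center (5/12, -1/2), radius 1/30; b2: center (1/2, 1/2), radius 1/6; b3: center (7/12, -7/12), radius 1/30

Affine substitution under d2: radii multiply and b-centers shift.
tracing b2 down its 1-map path: center (1/2, 1/2), radius 1/6
tracing b3 down its 2-map path: center (7/12, -7/12), radius 1/30
tracing b1 down its 2-map path: center (5/12, -1/2), radius 1/30


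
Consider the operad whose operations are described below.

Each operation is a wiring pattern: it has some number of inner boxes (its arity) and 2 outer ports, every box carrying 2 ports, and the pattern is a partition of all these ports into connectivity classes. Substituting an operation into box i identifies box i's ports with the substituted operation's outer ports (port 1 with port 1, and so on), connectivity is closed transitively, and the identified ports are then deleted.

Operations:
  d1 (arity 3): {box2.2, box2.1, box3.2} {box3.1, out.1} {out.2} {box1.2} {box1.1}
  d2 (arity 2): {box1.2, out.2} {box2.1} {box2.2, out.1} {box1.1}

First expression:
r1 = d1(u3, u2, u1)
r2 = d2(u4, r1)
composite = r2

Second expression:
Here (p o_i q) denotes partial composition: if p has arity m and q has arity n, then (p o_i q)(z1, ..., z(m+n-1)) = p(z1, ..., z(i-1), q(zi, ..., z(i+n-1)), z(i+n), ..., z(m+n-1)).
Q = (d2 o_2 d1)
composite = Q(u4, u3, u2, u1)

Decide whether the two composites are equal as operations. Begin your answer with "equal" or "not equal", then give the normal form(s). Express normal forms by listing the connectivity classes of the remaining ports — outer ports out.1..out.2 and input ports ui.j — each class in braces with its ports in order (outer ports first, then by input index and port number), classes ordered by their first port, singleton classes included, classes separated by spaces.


The first composite normalizes to {out.1} {out.2, u4.2} {u1.1} {u1.2, u2.1, u2.2} {u3.1} {u3.2} {u4.1}
The second composite normalizes to {out.1} {out.2, u4.2} {u1.1} {u1.2, u2.1, u2.2} {u3.1} {u3.2} {u4.1}
Both agree, so they are equal.

equal; both compose to {out.1} {out.2, u4.2} {u1.1} {u1.2, u2.1, u2.2} {u3.1} {u3.2} {u4.1}


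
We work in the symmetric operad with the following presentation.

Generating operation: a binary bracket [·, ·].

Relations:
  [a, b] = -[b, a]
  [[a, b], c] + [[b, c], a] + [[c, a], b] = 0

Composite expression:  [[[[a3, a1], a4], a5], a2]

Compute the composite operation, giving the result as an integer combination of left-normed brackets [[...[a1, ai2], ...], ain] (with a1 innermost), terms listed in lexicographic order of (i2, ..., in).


-[[[[a1, a3], a4], a5], a2]

A multilinear Lie element is pinned by a1-initial words (a1 innermost).
Composite bracket: [[[[a3, a1], a4], a5], a2]
Full expansion: 16 signed words from ab - ba (2^4 = 16).
Collect the words opening with a1:
  from a1a3a4a5a2, sign -1: term -[[[[a1, a3], a4], a5], a2]


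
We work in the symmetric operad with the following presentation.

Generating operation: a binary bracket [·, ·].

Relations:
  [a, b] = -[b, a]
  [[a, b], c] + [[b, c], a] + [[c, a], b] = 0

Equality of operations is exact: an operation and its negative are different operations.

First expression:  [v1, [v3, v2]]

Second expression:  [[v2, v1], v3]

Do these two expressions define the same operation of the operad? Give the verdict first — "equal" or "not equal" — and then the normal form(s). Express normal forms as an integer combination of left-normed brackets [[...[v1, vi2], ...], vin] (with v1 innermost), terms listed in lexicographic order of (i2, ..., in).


not equal — first -[[v1, v2], v3] + [[v1, v3], v2], second -[[v1, v2], v3]

In normal form, the first expression is -[[v1, v2], v3] + [[v1, v3], v2]
In normal form, the second expression is -[[v1, v2], v3]
The normal forms differ: not equal.


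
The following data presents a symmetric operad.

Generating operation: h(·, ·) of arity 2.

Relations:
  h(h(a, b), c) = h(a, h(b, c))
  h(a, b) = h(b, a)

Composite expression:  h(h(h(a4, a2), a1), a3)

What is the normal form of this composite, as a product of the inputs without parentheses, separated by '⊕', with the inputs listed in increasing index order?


a1 ⊕ a2 ⊕ a3 ⊕ a4

Both nesting and order wash out for h; what remains is which a's occur.
h(a4, a2) reduces to a4 ⊕ a2
h(h(a4, a2), a1) reduces to a4 ⊕ a2 ⊕ a1
h(h(h(a4, a2), a1), a3) reduces to a4 ⊕ a2 ⊕ a1 ⊕ a3
putting the inputs in ascending order: a1 ⊕ a2 ⊕ a3 ⊕ a4


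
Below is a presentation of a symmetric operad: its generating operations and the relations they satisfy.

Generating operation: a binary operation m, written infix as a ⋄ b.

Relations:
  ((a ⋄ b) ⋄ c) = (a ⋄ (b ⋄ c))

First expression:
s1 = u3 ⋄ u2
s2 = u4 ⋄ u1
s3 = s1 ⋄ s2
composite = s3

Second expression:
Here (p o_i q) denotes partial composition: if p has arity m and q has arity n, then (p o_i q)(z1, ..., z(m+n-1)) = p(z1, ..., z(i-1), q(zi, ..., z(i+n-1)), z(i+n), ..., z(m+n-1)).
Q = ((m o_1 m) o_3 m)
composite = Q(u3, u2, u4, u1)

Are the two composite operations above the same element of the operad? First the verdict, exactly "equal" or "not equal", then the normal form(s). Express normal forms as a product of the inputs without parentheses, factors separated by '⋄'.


equal; both compose to u3 ⋄ u2 ⋄ u4 ⋄ u1

In normal form, the first expression is u3 ⋄ u2 ⋄ u4 ⋄ u1
In normal form, the second expression is u3 ⋄ u2 ⋄ u4 ⋄ u1
The forms coincide; equal.


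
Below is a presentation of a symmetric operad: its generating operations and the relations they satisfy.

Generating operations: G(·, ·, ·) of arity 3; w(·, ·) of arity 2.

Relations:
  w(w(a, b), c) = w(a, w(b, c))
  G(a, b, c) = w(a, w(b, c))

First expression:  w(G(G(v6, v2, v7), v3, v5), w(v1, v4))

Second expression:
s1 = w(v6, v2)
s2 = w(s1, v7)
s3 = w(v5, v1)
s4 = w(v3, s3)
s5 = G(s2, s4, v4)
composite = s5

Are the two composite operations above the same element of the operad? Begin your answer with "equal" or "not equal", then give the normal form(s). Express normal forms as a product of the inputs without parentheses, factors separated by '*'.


equal — both sides give v6 * v2 * v7 * v3 * v5 * v1 * v4

The first composite normalizes to v6 * v2 * v7 * v3 * v5 * v1 * v4
The second composite normalizes to v6 * v2 * v7 * v3 * v5 * v1 * v4
The normal forms match — equal.


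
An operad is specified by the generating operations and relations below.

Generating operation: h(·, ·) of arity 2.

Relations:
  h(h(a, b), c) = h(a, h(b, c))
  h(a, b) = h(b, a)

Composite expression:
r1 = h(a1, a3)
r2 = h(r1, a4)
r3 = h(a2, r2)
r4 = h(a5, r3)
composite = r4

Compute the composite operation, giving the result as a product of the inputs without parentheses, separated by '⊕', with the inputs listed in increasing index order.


a1 ⊕ a2 ⊕ a3 ⊕ a4 ⊕ a5

Shape and order are irrelevant to h; the a-input set decides.
h(a1, a3) unparenthesizes to a1 ⊕ a3
h(h(a1, a3), a4) unparenthesizes to a1 ⊕ a3 ⊕ a4
h(a2, h(h(a1, a3), a4)) unparenthesizes to a2 ⊕ a1 ⊕ a3 ⊕ a4
h(a5, h(a2, h(h(a1, a3), a4))) unparenthesizes to a5 ⊕ a2 ⊕ a1 ⊕ a3 ⊕ a4
the factors in increasing index order: a1 ⊕ a2 ⊕ a3 ⊕ a4 ⊕ a5


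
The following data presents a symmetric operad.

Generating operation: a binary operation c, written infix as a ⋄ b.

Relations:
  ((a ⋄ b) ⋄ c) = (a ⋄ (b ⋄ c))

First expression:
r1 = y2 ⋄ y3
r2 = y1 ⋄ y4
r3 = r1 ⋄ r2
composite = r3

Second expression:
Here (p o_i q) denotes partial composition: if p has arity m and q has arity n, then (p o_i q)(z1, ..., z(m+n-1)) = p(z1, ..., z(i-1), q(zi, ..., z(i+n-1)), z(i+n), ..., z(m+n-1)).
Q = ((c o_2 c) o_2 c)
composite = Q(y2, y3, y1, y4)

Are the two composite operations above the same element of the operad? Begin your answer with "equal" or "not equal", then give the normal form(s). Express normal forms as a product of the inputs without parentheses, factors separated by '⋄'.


equal — both sides give y2 ⋄ y3 ⋄ y1 ⋄ y4

Normal form of the first expression: y2 ⋄ y3 ⋄ y1 ⋄ y4
Normal form of the second expression: y2 ⋄ y3 ⋄ y1 ⋄ y4
Identical normal forms: equal.
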